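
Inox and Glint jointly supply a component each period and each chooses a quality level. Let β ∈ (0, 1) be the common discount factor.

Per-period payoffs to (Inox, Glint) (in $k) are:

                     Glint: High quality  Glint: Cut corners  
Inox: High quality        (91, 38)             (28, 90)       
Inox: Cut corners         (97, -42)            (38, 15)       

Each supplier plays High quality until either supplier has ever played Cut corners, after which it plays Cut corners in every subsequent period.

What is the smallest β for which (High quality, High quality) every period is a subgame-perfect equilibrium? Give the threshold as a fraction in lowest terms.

52/75

Inox: cooperation gives 91 each period; deviation gives 97 once then 38 forever.
  91/(1−β) ≥ 97 + 38β/(1−β) ⇒ β ≥ 6/59.
Glint: cooperation gives 38 each period; deviation gives 90 once then 15 forever.
  β ≥ 52/75.
Both must hold, so the binding constraint is Glint's: β ≥ 52/75.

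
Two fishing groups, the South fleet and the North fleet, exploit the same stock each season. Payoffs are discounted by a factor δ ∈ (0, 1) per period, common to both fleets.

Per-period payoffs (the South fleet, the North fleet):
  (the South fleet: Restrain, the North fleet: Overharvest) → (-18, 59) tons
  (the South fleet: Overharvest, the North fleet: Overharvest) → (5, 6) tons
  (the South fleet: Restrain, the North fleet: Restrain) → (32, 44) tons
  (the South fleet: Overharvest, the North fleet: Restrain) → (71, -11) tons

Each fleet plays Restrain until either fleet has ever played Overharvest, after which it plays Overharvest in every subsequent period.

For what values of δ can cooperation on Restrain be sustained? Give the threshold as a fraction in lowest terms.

the South fleet: cooperation gives 32 each period; deviation gives 71 once then 5 forever.
  32/(1−δ) ≥ 71 + 5δ/(1−δ) ⇒ δ ≥ 39/66 = 13/22.
the North fleet: cooperation gives 44 each period; deviation gives 59 once then 6 forever.
  δ ≥ 15/53.
Both must hold, so the binding constraint is the South fleet's: δ ≥ 13/22.

13/22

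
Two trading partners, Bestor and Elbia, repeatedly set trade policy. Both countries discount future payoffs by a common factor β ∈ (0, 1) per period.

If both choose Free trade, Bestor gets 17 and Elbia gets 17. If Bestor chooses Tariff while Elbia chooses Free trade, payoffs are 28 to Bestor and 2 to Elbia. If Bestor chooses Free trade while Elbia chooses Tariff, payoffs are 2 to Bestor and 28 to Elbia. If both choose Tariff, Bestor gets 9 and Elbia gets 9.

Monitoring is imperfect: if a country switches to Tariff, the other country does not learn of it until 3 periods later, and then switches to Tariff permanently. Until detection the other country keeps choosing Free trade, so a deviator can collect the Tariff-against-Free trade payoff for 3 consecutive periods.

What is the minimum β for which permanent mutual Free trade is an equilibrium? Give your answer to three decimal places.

0.833

The best deviation is to choose Tariff for all 3 undetected periods, earning 28 each, then 9 forever once detected.
Deviation value: 28(1−β^3)/(1−β) + 9β^3/(1−β); cooperation value: 17/(1−β).
IC: 17 ≥ 28(1−β^3) + 9β^3 = 28 − 19β^3.
So β^3 ≥ 11/19, giving β ≥ (11/19)^(1/3) ≈ 0.833.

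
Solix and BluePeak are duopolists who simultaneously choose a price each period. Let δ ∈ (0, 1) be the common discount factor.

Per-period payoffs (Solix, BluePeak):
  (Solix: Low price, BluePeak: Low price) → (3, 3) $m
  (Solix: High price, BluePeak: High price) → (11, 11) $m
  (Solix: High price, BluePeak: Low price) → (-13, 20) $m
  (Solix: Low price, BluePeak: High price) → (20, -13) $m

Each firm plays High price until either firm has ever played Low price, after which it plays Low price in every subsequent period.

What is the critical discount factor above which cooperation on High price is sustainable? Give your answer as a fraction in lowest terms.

9/17

Cooperation forever yields 11 each period: 11/(1−δ).
Deviating yields 20 once, then 3 forever: 20 + 3δ/(1−δ).
No profitable deviation requires 11/(1−δ) ≥ 20 + 3δ/(1−δ).
Multiplying by (1−δ): 11 ≥ 20(1−δ) + 3δ = 20 − 17δ.
So 17δ ≥ 9, i.e. δ ≥ 9/17.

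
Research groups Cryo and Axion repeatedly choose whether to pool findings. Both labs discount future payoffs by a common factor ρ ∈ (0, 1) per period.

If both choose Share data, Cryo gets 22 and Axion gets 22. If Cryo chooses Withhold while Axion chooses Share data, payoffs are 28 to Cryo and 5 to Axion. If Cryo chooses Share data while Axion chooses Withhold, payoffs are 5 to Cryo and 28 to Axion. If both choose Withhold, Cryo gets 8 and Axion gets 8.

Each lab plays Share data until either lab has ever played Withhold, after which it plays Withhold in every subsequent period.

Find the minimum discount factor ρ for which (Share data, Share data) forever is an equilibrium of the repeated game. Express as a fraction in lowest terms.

3/10

Under grim trigger the critical discount factor is (T−C)/(T−P) with T = 28, C = 22, P = 8.
ρ* = (28−22)/(28−8) = 6/20 = 3/10.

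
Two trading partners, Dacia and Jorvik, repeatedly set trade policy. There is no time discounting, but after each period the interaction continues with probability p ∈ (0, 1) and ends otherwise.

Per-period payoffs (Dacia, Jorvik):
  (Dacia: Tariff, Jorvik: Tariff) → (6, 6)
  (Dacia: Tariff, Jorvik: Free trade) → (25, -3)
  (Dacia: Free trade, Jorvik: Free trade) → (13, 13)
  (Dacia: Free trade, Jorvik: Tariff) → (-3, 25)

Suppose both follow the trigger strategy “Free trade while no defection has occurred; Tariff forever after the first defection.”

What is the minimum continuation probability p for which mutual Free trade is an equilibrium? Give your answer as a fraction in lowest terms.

12/19

With no time discounting, the continuation probability p plays the role of the discount factor.
Grim-trigger IC: 13/(1−p) ≥ 25 + 6p/(1−p) ⇒ p ≥ (25−13)/(25−6) = 12/19.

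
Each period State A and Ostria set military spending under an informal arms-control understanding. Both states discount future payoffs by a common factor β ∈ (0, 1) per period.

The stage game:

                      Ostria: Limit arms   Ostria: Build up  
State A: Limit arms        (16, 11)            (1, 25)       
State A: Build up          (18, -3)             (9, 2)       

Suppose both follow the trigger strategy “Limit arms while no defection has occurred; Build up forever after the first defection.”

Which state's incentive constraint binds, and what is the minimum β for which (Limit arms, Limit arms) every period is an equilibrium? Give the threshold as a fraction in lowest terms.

Ostria; β ≥ 14/23

State A: cooperation gives 16 each period; deviation gives 18 once then 9 forever.
  16/(1−β) ≥ 18 + 9β/(1−β) ⇒ β ≥ 2/9.
Ostria: cooperation gives 11 each period; deviation gives 25 once then 2 forever.
  β ≥ 14/23.
Both must hold, so the binding constraint is Ostria's: β ≥ 14/23.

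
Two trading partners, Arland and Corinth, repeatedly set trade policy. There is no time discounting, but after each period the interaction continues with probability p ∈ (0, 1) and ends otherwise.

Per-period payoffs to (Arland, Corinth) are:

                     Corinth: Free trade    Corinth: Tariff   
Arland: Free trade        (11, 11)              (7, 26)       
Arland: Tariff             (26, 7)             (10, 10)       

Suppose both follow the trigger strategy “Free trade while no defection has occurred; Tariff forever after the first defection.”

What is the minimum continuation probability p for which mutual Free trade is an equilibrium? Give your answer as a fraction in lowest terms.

15/16

With no time discounting, the continuation probability p plays the role of the discount factor.
Grim-trigger IC: 11/(1−p) ≥ 26 + 10p/(1−p) ⇒ p ≥ (26−11)/(26−10) = 15/16.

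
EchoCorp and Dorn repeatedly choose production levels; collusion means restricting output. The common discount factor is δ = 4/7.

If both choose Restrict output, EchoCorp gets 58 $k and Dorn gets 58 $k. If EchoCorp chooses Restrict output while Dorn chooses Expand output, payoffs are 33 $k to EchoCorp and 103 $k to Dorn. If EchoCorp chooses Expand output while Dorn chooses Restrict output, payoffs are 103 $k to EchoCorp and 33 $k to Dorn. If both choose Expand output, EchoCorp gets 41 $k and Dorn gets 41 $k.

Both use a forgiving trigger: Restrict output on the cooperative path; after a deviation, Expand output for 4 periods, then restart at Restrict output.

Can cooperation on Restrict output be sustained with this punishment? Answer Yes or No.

No

Comparing payoff streams over the 5 periods until play realigns: cooperate → 58(1+δ+…+δ^4); deviate → 103 + 41(δ+…+δ^4).
Cooperation is sustained iff (58−41)(δ+…+δ^4) ≥ 103−58.
δ+…+δ^4 = 4/7·(1−(4/7)^4)/(1−4/7) = 1.1912, and (103−58)/(58−41) = 2.6471.
1.1912 < 2.6471, so cooperation is not sustainable.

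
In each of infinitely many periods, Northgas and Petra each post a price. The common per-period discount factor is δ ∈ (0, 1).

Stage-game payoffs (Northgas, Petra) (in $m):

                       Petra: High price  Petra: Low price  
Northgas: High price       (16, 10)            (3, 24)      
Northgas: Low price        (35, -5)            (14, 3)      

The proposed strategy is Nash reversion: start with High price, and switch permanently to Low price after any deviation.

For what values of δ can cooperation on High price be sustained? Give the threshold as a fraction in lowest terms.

19/21

Northgas: cooperation gives 16 each period; deviation gives 35 once then 14 forever.
  16/(1−δ) ≥ 35 + 14δ/(1−δ) ⇒ δ ≥ 19/21.
Petra: cooperation gives 10 each period; deviation gives 24 once then 3 forever.
  δ ≥ 14/21 = 2/3.
Both must hold, so the binding constraint is Northgas's: δ ≥ 19/21.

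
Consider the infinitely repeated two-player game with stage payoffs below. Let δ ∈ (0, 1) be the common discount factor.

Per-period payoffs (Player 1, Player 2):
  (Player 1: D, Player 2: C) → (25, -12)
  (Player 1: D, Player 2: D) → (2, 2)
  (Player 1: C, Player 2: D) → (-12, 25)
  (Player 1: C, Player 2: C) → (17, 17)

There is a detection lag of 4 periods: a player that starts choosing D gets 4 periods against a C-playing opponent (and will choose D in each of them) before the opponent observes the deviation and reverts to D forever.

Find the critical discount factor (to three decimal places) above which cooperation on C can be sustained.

0.768

The best deviation is to choose D for all 4 undetected periods, earning 25 each, then 2 forever once detected.
Deviation value: 25(1−δ^4)/(1−δ) + 2δ^4/(1−δ); cooperation value: 17/(1−δ).
IC: 17 ≥ 25(1−δ^4) + 2δ^4 = 25 − 23δ^4.
So δ^4 ≥ 8/23, giving δ ≥ (8/23)^(1/4) ≈ 0.768.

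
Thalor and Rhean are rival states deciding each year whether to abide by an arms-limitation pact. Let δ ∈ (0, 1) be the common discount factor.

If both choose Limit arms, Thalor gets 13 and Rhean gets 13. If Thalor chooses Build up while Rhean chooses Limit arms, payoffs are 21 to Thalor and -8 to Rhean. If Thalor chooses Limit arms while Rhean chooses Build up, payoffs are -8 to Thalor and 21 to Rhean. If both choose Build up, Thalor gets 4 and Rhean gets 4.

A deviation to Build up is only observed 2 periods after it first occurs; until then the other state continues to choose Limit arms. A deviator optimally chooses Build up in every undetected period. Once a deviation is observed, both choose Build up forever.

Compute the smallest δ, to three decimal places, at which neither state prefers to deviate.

0.686

The best deviation is to choose Build up for all 2 undetected periods, earning 21 each, then 4 forever once detected.
Deviation value: 21(1−δ^2)/(1−δ) + 4δ^2/(1−δ); cooperation value: 13/(1−δ).
IC: 13 ≥ 21(1−δ^2) + 4δ^2 = 21 − 17δ^2.
So δ^2 ≥ 8/17, giving δ ≥ (8/17)^(1/2) ≈ 0.686.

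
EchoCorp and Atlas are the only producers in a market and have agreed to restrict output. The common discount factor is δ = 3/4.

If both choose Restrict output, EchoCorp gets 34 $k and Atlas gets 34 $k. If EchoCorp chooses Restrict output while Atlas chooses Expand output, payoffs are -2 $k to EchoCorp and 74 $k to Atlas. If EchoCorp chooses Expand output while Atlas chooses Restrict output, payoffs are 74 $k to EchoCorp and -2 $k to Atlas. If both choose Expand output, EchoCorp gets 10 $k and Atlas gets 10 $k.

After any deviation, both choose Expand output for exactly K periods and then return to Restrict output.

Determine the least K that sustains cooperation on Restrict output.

3

No profitable deviation requires (34−10)(δ+…+δ^K) ≥ 74−34, i.e. δ+…+δ^K ≥ 5/3 ≈ 1.6667.
With δ = 3/4, the partial sums are K=1: 0.7500, K=2: 1.3125, K=3: 1.7344.
K = 3 is the first length at which the sum reaches 1.6667.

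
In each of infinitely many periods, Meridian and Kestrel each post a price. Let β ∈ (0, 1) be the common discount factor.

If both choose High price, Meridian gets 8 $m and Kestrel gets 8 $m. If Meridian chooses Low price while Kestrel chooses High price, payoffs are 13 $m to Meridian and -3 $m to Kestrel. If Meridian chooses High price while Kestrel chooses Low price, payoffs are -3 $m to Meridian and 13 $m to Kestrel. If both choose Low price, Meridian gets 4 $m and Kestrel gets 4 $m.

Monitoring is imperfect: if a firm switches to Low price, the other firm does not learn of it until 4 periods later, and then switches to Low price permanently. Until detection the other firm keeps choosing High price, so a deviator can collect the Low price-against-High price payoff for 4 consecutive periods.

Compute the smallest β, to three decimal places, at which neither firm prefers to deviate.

0.863

A deviator earns 13 for 4 periods, then 4 forever; cooperating earns 8 forever. Multiplying the IC by (1−β):
8 ≥ 13(1−β^4) + 4β^4, so 9·β^4 ≥ 5 and β^4 ≥ 5/9.
β ≥ (5/9)^(1/4) ≈ 0.863.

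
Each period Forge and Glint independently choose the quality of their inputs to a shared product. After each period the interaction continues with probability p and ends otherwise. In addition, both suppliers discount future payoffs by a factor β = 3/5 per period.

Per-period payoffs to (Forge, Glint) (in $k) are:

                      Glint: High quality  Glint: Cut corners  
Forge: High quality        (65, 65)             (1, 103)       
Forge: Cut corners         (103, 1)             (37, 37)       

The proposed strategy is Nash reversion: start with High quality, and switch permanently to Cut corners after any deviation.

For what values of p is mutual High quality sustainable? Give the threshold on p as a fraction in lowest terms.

With continuation probability p and discount β, the effective per-period discount factor is βp.
Grim-trigger IC: βp ≥ (103−65)/(103−37) = 19/33.
So p ≥ (19/33)/(3/5) = 95/99.

95/99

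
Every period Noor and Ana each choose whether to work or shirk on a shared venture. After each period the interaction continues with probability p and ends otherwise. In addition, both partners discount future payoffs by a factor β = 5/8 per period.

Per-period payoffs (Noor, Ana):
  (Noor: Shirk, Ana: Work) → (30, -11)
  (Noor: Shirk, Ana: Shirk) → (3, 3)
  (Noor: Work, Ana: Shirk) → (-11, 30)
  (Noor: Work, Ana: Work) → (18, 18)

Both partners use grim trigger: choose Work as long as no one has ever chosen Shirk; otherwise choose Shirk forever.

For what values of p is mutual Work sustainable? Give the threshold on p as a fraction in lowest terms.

32/45

With continuation probability p and discount β, the effective per-period discount factor is βp.
Grim-trigger IC: βp ≥ (30−18)/(30−3) = 4/9.
So p ≥ (4/9)/(5/8) = 32/45.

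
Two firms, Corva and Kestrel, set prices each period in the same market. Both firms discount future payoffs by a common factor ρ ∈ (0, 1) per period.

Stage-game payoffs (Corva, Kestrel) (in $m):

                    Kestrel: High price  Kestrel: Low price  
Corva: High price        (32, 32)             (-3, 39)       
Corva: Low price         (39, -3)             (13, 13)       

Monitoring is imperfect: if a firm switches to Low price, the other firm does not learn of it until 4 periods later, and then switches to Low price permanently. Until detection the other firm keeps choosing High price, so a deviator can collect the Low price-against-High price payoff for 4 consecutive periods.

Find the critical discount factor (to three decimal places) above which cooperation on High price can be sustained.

The best deviation is to choose Low price for all 4 undetected periods, earning 39 each, then 13 forever once detected.
Deviation value: 39(1−ρ^4)/(1−ρ) + 13ρ^4/(1−ρ); cooperation value: 32/(1−ρ).
IC: 32 ≥ 39(1−ρ^4) + 13ρ^4 = 39 − 26ρ^4.
So ρ^4 ≥ 7/26, giving ρ ≥ (7/26)^(1/4) ≈ 0.720.

0.720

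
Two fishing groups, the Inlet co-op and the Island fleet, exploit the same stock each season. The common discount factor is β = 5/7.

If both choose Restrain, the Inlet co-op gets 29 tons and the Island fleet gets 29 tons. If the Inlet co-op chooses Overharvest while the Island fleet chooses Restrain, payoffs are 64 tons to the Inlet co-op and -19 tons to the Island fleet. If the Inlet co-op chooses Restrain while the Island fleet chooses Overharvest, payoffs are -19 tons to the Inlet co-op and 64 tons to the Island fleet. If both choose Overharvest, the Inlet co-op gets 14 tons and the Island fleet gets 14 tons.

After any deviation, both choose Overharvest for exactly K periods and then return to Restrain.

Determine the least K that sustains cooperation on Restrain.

No profitable deviation requires (29−14)(β+…+β^K) ≥ 64−29, i.e. β+…+β^K ≥ 7/3 ≈ 2.3333.
With β = 5/7, the partial sums are K=1: 0.7143, K=2: 1.2245, …, K=7: 2.2628, K=8: 2.3306, K=9: 2.3790.
K = 9 is the first length at which the sum reaches 2.3333.

9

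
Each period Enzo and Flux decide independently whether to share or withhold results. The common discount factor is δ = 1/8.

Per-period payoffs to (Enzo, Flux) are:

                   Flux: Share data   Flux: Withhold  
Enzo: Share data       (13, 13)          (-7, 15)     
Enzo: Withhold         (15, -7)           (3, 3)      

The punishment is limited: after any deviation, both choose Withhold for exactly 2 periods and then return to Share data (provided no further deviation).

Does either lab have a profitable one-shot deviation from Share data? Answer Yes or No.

A one-shot deviation gives 15 now, then 3 for 2 periods, then back to 13.
Gain from deviating: (15−13) today; loss: (13−3) in each of the next 2 periods.
No-deviation condition: (13−3)(δ+…+δ^2) ≥ 15−13, i.e. δ+…+δ^2 ≥ 1/5.
At δ = 1/8: δ+…+δ^2 = 0.1406 < 0.2000.
So cooperation is not sustainable.

Yes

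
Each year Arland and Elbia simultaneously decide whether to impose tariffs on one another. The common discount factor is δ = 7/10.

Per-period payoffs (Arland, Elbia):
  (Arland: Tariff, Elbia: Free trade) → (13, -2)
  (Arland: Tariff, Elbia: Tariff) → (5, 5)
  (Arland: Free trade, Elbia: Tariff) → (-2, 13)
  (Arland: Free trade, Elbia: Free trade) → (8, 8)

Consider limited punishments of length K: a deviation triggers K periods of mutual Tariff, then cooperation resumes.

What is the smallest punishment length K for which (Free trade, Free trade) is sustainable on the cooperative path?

IC: δ(1−δ^K)/(1−δ) ≥ (13−8)/(8−5) = 5/3.
With δ = 7/10: need 1 − δ^K ≥ 5/3·(1−7/10)/(7/10), i.e. δ^K ≤ 0.2857.
Since (7/10)^3 = 0.3430 and (7/10)^4 = 0.2401, the smallest such K is 4.

4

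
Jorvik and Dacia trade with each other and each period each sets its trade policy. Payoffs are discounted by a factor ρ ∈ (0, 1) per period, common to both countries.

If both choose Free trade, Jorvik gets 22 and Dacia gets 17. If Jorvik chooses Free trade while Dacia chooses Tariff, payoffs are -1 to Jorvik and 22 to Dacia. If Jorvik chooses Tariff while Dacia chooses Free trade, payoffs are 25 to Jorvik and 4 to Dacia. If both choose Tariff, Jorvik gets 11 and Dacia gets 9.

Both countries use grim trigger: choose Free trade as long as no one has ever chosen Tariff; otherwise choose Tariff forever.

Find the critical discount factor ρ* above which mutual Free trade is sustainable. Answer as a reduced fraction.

5/13

Jorvik: cooperation gives 22 each period; deviation gives 25 once then 11 forever.
  22/(1−ρ) ≥ 25 + 11ρ/(1−ρ) ⇒ ρ ≥ 3/14.
Dacia: cooperation gives 17 each period; deviation gives 22 once then 9 forever.
  ρ ≥ 5/13.
Both must hold, so the binding constraint is Dacia's: ρ ≥ 5/13.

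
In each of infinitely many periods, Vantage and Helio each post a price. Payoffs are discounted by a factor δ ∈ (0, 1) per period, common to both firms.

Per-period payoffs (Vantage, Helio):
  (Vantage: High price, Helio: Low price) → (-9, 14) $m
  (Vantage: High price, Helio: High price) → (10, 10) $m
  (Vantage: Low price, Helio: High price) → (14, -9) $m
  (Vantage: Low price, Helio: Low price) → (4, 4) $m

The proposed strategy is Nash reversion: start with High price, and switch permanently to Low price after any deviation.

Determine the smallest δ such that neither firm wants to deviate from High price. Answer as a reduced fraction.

2/5

Cooperation forever yields 10 each period: 10/(1−δ).
Deviating yields 14 once, then 4 forever: 14 + 4δ/(1−δ).
No profitable deviation requires 10/(1−δ) ≥ 14 + 4δ/(1−δ).
Multiplying by (1−δ): 10 ≥ 14(1−δ) + 4δ = 14 − 10δ.
So 10δ ≥ 4, i.e. δ ≥ 4/10 = 2/5.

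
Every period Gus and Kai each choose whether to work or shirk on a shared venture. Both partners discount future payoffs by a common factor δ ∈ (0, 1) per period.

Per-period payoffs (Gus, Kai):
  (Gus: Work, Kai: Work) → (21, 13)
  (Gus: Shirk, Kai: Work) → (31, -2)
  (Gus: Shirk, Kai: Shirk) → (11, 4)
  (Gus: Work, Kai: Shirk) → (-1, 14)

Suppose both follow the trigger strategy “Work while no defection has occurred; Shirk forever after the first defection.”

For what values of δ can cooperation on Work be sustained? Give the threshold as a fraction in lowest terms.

1/2

For Gus: deviation gain 31−21 = 10, per-period punishment loss 21−11 = 10. IC gives δ ≥ 10/20 = 1/2.
For Kai: gain 1, loss 9 per period, so δ ≥ 1/10.
The tighter constraint is Gus's, so cooperation needs δ ≥ 1/2.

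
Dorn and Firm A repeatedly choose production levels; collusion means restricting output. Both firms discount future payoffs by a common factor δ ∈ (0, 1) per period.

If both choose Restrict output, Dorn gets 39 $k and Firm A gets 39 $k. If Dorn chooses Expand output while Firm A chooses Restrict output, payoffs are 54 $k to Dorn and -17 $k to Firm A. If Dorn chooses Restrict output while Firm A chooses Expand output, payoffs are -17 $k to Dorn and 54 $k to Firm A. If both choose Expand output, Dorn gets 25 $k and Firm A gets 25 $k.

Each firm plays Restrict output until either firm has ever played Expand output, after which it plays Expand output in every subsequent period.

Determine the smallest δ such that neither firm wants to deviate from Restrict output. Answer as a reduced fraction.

39/(1−δ) ≥ 54 + 25δ/(1−δ)
39 ≥ 54 − 29δ
δ ≥ 15/29.

15/29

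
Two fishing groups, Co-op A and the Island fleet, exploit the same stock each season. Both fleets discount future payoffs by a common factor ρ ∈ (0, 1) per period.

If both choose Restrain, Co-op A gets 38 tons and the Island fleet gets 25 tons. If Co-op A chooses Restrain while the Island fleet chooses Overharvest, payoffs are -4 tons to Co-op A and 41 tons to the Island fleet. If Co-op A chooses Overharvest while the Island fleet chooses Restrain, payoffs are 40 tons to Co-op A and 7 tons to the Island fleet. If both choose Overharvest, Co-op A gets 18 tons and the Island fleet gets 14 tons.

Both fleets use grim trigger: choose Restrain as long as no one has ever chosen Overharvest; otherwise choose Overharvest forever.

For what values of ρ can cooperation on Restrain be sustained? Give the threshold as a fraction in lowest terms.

16/27

For Co-op A: deviation gain 40−38 = 2, per-period punishment loss 38−18 = 20. IC gives ρ ≥ 2/22 = 1/11.
For the Island fleet: gain 16, loss 11 per period, so ρ ≥ 16/27.
The tighter constraint is the Island fleet's, so cooperation needs ρ ≥ 16/27.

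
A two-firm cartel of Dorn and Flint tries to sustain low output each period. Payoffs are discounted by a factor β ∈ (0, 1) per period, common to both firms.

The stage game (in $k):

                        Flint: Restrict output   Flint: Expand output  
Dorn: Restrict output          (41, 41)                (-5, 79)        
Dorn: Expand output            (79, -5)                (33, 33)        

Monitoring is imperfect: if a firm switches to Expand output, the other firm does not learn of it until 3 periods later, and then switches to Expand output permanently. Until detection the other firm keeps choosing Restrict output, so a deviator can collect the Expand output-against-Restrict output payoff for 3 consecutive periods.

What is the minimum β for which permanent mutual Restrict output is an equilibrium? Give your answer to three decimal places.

A deviator earns 79 for 3 periods, then 33 forever; cooperating earns 41 forever. Multiplying the IC by (1−β):
41 ≥ 79(1−β^3) + 33β^3, so 46·β^3 ≥ 38 and β^3 ≥ 19/23.
β ≥ (19/23)^(1/3) ≈ 0.938.

0.938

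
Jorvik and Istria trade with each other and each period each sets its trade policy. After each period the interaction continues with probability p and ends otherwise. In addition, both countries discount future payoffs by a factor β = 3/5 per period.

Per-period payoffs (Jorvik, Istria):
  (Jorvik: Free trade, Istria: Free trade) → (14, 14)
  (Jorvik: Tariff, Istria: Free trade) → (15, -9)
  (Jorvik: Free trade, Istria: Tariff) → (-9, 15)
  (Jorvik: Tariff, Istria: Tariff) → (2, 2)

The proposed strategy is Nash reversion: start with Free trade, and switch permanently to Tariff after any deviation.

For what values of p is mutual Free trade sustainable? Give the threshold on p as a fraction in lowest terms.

5/39

Expected continuation weight on next period's payoff is β·p = 3/5·p, which plays the role of the discount factor.
Cooperation requires 3/5·p ≥ (15−14)/(15−2) = 1/13, hence p ≥ 5/39.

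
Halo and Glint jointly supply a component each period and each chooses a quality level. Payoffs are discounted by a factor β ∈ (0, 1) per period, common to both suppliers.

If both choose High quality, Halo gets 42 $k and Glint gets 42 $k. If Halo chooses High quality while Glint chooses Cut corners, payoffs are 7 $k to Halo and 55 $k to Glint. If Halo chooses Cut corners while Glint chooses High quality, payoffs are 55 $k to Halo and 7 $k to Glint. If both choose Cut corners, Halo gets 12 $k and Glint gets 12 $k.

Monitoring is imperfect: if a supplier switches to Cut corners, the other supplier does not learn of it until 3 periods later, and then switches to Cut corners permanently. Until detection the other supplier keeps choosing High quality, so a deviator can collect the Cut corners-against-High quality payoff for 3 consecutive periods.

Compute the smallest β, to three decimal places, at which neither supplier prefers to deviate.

0.671

A deviator earns 55 for 3 periods, then 12 forever; cooperating earns 42 forever. Multiplying the IC by (1−β):
42 ≥ 55(1−β^3) + 12β^3, so 43·β^3 ≥ 13 and β^3 ≥ 13/43.
β ≥ (13/43)^(1/3) ≈ 0.671.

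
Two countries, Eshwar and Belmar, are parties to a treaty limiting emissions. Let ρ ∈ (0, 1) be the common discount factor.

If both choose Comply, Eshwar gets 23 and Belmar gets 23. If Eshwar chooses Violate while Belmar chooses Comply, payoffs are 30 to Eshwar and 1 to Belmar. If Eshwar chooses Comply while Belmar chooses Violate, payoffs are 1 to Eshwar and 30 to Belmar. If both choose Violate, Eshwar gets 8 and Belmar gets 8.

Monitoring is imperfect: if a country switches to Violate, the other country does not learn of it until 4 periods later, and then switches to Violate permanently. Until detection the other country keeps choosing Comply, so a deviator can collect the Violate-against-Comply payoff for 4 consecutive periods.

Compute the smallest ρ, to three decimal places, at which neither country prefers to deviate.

0.751

A deviator earns 30 for 4 periods, then 8 forever; cooperating earns 23 forever. Multiplying the IC by (1−ρ):
23 ≥ 30(1−ρ^4) + 8ρ^4, so 22·ρ^4 ≥ 7 and ρ^4 ≥ 7/22.
ρ ≥ (7/22)^(1/4) ≈ 0.751.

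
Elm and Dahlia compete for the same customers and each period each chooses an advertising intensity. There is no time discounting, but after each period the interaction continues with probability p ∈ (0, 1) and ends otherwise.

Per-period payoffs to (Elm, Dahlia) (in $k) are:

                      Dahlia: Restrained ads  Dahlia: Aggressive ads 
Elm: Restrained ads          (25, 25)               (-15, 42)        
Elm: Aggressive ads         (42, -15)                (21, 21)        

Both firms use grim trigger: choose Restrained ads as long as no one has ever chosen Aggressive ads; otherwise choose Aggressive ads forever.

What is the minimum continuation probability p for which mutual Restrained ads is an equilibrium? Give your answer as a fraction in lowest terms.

17/21

With no time discounting, the continuation probability p plays the role of the discount factor.
Grim-trigger IC: 25/(1−p) ≥ 42 + 21p/(1−p) ⇒ p ≥ (42−25)/(42−21) = 17/21.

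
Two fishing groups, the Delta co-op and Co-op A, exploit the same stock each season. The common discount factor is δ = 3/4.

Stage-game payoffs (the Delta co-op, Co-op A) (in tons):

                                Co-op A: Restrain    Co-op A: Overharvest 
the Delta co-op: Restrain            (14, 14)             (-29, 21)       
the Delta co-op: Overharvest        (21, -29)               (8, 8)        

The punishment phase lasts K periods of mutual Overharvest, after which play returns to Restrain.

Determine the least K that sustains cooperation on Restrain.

No profitable deviation requires (14−8)(δ+…+δ^K) ≥ 21−14, i.e. δ+…+δ^K ≥ 7/6 ≈ 1.1667.
With δ = 3/4, the partial sums are K=1: 0.7500, K=2: 1.3125.
K = 2 is the first length at which the sum reaches 1.1667.

2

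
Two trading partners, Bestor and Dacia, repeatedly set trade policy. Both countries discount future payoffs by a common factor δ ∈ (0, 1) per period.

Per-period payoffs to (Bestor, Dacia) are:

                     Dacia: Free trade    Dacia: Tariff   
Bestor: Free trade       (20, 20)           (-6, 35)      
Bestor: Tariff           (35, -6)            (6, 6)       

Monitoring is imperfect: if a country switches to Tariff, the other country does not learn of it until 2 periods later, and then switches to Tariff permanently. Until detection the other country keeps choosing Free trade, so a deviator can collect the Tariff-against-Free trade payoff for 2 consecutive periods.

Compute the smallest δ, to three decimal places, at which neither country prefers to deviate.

0.719

A deviator earns 35 for 2 periods, then 6 forever; cooperating earns 20 forever. Multiplying the IC by (1−δ):
20 ≥ 35(1−δ^2) + 6δ^2, so 29·δ^2 ≥ 15 and δ^2 ≥ 15/29.
δ ≥ (15/29)^(1/2) ≈ 0.719.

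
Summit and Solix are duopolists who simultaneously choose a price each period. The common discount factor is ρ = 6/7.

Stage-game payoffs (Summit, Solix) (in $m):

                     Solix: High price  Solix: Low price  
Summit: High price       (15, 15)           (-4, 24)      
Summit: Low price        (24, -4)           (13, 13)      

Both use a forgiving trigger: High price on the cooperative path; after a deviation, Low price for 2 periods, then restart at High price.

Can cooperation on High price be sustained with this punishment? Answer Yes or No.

No

Comparing payoff streams over the 3 periods until play realigns: cooperate → 15(1+ρ+…+ρ^2); deviate → 24 + 13(ρ+…+ρ^2).
Cooperation is sustained iff (15−13)(ρ+…+ρ^2) ≥ 24−15.
ρ+…+ρ^2 = 6/7·(1−(6/7)^2)/(1−6/7) = 1.5918, and (24−15)/(15−13) = 4.5000.
1.5918 < 4.5000, so cooperation is not sustainable.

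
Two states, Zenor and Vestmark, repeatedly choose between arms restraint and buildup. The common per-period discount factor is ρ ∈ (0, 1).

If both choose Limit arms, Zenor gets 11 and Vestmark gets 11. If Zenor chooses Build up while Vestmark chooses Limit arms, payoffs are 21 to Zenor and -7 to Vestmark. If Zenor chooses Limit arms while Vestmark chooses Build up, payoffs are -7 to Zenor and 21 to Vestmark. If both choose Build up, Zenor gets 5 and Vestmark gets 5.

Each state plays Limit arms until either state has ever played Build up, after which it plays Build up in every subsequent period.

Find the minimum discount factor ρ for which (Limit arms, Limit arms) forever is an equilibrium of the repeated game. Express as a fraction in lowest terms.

One-period gain from deviating is 21 − 11 = 10. The loss is 11 − 5 = 6 in every subsequent period, with present value 6·ρ/(1−ρ).
Deviation is unprofitable when 6·ρ/(1−ρ) ≥ 10, i.e. ρ/(1−ρ) ≥ 5/3.
Equivalently ρ ≥ 10/(10+6) = 5/8.

5/8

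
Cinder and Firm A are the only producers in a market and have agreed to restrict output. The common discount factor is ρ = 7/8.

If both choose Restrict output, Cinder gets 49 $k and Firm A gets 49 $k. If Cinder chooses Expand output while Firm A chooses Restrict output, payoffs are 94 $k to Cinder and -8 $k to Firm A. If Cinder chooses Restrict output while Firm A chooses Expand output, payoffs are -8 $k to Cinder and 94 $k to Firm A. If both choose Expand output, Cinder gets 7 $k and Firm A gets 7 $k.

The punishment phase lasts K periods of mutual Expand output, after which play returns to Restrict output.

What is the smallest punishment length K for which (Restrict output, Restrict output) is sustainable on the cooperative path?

2

Need Σ_{k=1}^{K} ρ^k ≥ (94−49)/(49−7) = 1.0714 at ρ = 7/8.
At K = 1 the sum is 0.8750 < 1.0714; at K = 2 it is 1.6406 ≥ 1.0714.
So the minimum punishment length is K = 2.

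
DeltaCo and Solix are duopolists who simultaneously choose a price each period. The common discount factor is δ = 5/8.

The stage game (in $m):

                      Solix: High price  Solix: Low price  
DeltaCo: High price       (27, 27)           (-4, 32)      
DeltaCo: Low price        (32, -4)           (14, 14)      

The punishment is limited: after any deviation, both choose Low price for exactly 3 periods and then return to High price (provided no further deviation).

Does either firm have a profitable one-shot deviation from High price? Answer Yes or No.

IC: δ+…+δ^3 ≥ (32−27)/(27−14) = 5/13.
At δ = 5/8: partial sum = 1.2598 ≥ 0.3846. Cooperation sustainable.

No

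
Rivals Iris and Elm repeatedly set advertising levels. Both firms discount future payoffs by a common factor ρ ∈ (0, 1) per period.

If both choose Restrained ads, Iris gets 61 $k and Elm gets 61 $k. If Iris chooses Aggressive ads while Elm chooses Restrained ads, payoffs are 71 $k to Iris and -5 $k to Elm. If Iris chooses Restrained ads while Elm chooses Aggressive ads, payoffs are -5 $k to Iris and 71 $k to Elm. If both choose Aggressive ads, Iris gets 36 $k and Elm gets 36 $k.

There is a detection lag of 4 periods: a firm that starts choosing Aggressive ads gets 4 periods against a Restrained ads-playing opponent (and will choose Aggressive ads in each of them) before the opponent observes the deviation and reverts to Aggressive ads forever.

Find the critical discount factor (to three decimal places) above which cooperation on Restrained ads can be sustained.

A deviator earns 71 for 4 periods, then 36 forever; cooperating earns 61 forever. Multiplying the IC by (1−ρ):
61 ≥ 71(1−ρ^4) + 36ρ^4, so 35·ρ^4 ≥ 10 and ρ^4 ≥ 2/7.
ρ ≥ (2/7)^(1/4) ≈ 0.731.

0.731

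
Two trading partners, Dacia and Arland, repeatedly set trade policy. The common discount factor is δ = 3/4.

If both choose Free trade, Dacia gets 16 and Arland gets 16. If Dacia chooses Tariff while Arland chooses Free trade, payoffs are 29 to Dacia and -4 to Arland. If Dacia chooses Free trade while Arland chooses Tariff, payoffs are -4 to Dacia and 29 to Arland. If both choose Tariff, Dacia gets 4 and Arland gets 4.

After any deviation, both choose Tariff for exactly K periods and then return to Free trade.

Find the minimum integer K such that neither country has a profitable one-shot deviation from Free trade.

No profitable deviation requires (16−4)(δ+…+δ^K) ≥ 29−16, i.e. δ+…+δ^K ≥ 13/12 ≈ 1.0833.
With δ = 3/4, the partial sums are K=1: 0.7500, K=2: 1.3125.
K = 2 is the first length at which the sum reaches 1.0833.

2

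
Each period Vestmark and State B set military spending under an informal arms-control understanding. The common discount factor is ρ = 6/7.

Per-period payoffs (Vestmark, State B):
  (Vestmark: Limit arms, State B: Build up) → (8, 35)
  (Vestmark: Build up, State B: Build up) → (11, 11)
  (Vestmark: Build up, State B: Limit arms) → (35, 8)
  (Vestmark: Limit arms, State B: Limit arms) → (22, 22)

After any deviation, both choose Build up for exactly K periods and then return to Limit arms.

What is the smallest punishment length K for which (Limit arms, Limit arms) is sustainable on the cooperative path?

2

IC: ρ(1−ρ^K)/(1−ρ) ≥ (35−22)/(22−11) = 13/11.
With ρ = 6/7: need 1 − ρ^K ≥ 13/11·(1−6/7)/(6/7), i.e. ρ^K ≤ 0.8030.
Since (6/7)^1 = 0.8571 and (6/7)^2 = 0.7347, the smallest such K is 2.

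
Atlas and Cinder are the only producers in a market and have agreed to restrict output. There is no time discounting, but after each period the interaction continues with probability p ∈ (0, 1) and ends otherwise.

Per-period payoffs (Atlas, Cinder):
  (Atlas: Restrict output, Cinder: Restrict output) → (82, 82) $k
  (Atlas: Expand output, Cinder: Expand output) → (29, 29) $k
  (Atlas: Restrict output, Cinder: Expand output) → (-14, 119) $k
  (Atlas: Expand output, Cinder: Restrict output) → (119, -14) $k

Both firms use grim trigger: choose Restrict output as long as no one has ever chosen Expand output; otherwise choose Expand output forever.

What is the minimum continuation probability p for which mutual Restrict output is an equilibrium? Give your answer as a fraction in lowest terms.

37/90

With no time discounting, the continuation probability p plays the role of the discount factor.
Grim-trigger IC: 82/(1−p) ≥ 119 + 29p/(1−p) ⇒ p ≥ (119−82)/(119−29) = 37/90.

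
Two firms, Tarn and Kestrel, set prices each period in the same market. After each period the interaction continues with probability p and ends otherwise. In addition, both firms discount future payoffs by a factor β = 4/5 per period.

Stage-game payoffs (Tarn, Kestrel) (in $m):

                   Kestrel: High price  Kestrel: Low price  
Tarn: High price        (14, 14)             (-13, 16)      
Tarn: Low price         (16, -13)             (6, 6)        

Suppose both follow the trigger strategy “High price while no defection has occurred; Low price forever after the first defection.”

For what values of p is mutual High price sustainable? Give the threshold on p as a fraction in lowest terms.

1/4

Expected continuation weight on next period's payoff is β·p = 4/5·p, which plays the role of the discount factor.
Cooperation requires 4/5·p ≥ (16−14)/(16−6) = 1/5, hence p ≥ 1/4.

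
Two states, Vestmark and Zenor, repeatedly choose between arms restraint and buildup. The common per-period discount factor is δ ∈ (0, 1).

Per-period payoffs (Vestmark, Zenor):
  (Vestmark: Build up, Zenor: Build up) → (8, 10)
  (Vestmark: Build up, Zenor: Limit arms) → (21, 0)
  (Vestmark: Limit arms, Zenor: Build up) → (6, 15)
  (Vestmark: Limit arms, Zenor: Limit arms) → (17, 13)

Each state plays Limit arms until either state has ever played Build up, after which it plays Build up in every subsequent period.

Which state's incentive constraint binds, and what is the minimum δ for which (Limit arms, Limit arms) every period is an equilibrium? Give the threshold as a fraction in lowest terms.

Zenor; δ ≥ 2/5

Vestmark's threshold: (21−17)/(21−8) = 4/13.
Zenor's threshold: (15−13)/(15−10) = 2/5.
4/13 < 2/5, so Zenor binds and δ* = 2/5.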